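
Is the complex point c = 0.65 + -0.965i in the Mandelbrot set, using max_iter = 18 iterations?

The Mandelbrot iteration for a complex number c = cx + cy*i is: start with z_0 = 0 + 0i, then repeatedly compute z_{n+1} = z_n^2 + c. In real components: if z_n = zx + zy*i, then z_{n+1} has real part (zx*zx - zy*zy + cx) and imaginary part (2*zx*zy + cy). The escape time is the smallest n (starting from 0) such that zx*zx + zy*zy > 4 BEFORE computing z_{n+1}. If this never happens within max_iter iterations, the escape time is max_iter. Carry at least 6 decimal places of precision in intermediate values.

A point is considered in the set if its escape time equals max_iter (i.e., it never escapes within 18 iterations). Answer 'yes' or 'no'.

Answer: no

Derivation:
z_0 = 0 + 0i, c = 0.6500 + -0.9650i
Iter 1: z = 0.6500 + -0.9650i, |z|^2 = 1.3537
Iter 2: z = 0.1413 + -2.2195i, |z|^2 = 4.9461
Escaped at iteration 2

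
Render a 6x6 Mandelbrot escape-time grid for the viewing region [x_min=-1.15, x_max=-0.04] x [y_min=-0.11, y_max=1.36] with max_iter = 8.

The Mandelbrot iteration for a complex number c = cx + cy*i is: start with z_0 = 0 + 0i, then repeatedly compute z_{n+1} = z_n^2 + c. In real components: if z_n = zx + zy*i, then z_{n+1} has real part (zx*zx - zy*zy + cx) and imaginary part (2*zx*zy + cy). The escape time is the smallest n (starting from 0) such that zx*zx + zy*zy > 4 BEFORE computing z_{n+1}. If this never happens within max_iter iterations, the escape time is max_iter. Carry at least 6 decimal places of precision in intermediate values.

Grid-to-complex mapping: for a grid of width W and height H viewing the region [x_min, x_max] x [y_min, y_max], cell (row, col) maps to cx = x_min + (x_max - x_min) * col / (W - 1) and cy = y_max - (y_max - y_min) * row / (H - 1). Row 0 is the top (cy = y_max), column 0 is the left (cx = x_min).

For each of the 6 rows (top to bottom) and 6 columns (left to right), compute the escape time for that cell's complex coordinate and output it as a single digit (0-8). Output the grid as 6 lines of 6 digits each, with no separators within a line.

(row=0, col=0): c = -1.1500 + 1.3600i → escape time 2
(row=0, col=1): c = -0.9280 + 1.3600i → escape time 2
(row=0, col=2): c = -0.7060 + 1.3600i → escape time 2
(row=0, col=3): c = -0.4840 + 1.3600i → escape time 2
(row=0, col=4): c = -0.2620 + 1.3600i → escape time 2
(row=0, col=5): c = -0.0400 + 1.3600i → escape time 2
(row=1, col=0): c = -1.1500 + 1.0660i → escape time 3
(row=1, col=1): c = -0.9280 + 1.0660i → escape time 3
(row=1, col=2): c = -0.7060 + 1.0660i → escape time 3
(row=1, col=3): c = -0.4840 + 1.0660i → escape time 4
(row=1, col=4): c = -0.2620 + 1.0660i → escape time 5
(row=1, col=5): c = -0.0400 + 1.0660i → escape time 5
(row=2, col=0): c = -1.1500 + 0.7720i → escape time 3
(row=2, col=1): c = -0.9280 + 0.7720i → escape time 4
(row=2, col=2): c = -0.7060 + 0.7720i → escape time 4
(row=2, col=3): c = -0.4840 + 0.7720i → escape time 6
(row=2, col=4): c = -0.2620 + 0.7720i → escape time 8
(row=2, col=5): c = -0.0400 + 0.7720i → escape time 8
(row=3, col=0): c = -1.1500 + 0.4780i → escape time 5
(row=3, col=1): c = -0.9280 + 0.4780i → escape time 5
(row=3, col=2): c = -0.7060 + 0.4780i → escape time 8
(row=3, col=3): c = -0.4840 + 0.4780i → escape time 8
(row=3, col=4): c = -0.2620 + 0.4780i → escape time 8
(row=3, col=5): c = -0.0400 + 0.4780i → escape time 8
(row=4, col=0): c = -1.1500 + 0.1840i → escape time 8
(row=4, col=1): c = -0.9280 + 0.1840i → escape time 8
(row=4, col=2): c = -0.7060 + 0.1840i → escape time 8
(row=4, col=3): c = -0.4840 + 0.1840i → escape time 8
(row=4, col=4): c = -0.2620 + 0.1840i → escape time 8
(row=4, col=5): c = -0.0400 + 0.1840i → escape time 8
(row=5, col=0): c = -1.1500 + -0.1100i → escape time 8
(row=5, col=1): c = -0.9280 + -0.1100i → escape time 8
(row=5, col=2): c = -0.7060 + -0.1100i → escape time 8
(row=5, col=3): c = -0.4840 + -0.1100i → escape time 8
(row=5, col=4): c = -0.2620 + -0.1100i → escape time 8
(row=5, col=5): c = -0.0400 + -0.1100i → escape time 8

Answer: 222222
333455
344688
558888
888888
888888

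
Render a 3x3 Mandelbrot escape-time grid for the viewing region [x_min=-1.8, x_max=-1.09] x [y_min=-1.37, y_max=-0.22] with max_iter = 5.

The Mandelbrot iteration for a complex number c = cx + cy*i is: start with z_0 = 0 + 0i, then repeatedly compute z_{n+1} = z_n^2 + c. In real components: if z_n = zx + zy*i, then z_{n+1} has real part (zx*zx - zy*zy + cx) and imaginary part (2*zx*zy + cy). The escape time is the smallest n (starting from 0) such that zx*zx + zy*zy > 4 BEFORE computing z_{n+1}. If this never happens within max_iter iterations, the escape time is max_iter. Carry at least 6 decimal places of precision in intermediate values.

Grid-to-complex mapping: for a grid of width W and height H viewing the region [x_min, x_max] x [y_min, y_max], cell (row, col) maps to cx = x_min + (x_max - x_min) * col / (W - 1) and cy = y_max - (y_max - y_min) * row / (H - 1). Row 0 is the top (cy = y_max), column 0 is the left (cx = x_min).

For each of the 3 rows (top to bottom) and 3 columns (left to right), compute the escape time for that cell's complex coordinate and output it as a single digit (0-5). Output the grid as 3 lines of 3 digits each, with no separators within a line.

(row=0, col=0): c = -1.8000 + -0.2200i → escape time 4
(row=0, col=1): c = -1.4450 + -0.2200i → escape time 5
(row=0, col=2): c = -1.0900 + -0.2200i → escape time 5
(row=1, col=0): c = -1.8000 + -0.7950i → escape time 2
(row=1, col=1): c = -1.4450 + -0.7950i → escape time 3
(row=1, col=2): c = -1.0900 + -0.7950i → escape time 3
(row=2, col=0): c = -1.8000 + -1.3700i → escape time 1
(row=2, col=1): c = -1.4450 + -1.3700i → escape time 2
(row=2, col=2): c = -1.0900 + -1.3700i → escape time 2

Answer: 455
233
122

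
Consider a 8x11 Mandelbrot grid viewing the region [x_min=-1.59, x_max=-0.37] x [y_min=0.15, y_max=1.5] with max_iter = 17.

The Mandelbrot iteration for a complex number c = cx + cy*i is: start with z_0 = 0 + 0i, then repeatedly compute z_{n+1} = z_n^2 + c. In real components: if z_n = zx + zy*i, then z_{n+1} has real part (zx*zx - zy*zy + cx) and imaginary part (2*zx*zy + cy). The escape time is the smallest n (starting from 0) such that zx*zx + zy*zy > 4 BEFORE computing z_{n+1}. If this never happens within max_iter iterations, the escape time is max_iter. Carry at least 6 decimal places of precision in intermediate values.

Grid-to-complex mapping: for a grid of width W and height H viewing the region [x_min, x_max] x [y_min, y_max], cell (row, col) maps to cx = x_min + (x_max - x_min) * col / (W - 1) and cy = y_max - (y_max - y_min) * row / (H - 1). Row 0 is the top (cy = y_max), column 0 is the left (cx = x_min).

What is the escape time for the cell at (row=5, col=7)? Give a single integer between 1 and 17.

Answer: 6

Derivation:
z_0 = 0 + 0i, c = -0.3700 + 0.8250i
Iter 1: z = -0.3700 + 0.8250i, |z|^2 = 0.8175
Iter 2: z = -0.9137 + 0.2145i, |z|^2 = 0.8809
Iter 3: z = 0.4189 + 0.4330i, |z|^2 = 0.3630
Iter 4: z = -0.3820 + 1.1878i, |z|^2 = 1.5567
Iter 5: z = -1.6348 + -0.0825i, |z|^2 = 2.6795
Iter 6: z = 2.2959 + 1.0949i, |z|^2 = 6.4697
Escaped at iteration 6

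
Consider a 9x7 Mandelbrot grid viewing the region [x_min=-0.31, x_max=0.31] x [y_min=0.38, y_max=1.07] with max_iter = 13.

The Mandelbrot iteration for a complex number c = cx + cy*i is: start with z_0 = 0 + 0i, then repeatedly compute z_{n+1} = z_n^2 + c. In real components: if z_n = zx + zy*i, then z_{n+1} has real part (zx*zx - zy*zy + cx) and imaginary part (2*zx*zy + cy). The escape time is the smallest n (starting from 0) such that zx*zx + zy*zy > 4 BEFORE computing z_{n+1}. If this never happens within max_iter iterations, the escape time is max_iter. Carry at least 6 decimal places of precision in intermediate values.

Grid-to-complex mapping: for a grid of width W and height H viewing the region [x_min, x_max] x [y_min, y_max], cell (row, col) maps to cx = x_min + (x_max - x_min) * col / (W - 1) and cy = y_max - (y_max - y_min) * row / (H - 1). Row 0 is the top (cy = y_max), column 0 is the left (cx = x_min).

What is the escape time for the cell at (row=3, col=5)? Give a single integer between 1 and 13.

Answer: 8

Derivation:
z_0 = 0 + 0i, c = 0.0775 + 0.7250i
Iter 1: z = 0.0775 + 0.7250i, |z|^2 = 0.5316
Iter 2: z = -0.4421 + 0.8374i, |z|^2 = 0.8967
Iter 3: z = -0.4282 + -0.0154i, |z|^2 = 0.1836
Iter 4: z = 0.2606 + 0.7382i, |z|^2 = 0.6129
Iter 5: z = -0.3995 + 1.1098i, |z|^2 = 1.3913
Iter 6: z = -0.9946 + -0.1618i, |z|^2 = 1.0154
Iter 7: z = 1.0405 + 1.0469i, |z|^2 = 2.1786
Iter 8: z = 0.0641 + 2.9036i, |z|^2 = 8.4349
Escaped at iteration 8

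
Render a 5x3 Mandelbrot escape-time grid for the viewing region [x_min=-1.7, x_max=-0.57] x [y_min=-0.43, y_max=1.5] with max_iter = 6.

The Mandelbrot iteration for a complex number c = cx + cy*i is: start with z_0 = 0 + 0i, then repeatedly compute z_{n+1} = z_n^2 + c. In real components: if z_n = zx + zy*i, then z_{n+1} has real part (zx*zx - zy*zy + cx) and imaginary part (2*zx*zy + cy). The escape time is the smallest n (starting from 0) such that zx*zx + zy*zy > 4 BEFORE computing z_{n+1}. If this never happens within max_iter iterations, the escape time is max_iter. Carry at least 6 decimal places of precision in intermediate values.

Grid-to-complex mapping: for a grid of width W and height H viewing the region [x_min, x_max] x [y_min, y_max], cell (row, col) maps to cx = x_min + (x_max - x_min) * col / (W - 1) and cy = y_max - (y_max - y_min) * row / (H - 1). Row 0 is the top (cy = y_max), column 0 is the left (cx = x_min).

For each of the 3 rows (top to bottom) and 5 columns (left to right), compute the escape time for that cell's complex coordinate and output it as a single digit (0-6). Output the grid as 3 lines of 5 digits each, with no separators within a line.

Answer: 11222
33556
34666

Derivation:
(row=0, col=0): c = -1.7000 + 1.5000i → escape time 1
(row=0, col=1): c = -1.4175 + 1.5000i → escape time 1
(row=0, col=2): c = -1.1350 + 1.5000i → escape time 2
(row=0, col=3): c = -0.8525 + 1.5000i → escape time 2
(row=0, col=4): c = -0.5700 + 1.5000i → escape time 2
(row=1, col=0): c = -1.7000 + 0.5350i → escape time 3
(row=1, col=1): c = -1.4175 + 0.5350i → escape time 3
(row=1, col=2): c = -1.1350 + 0.5350i → escape time 5
(row=1, col=3): c = -0.8525 + 0.5350i → escape time 5
(row=1, col=4): c = -0.5700 + 0.5350i → escape time 6
(row=2, col=0): c = -1.7000 + -0.4300i → escape time 3
(row=2, col=1): c = -1.4175 + -0.4300i → escape time 4
(row=2, col=2): c = -1.1350 + -0.4300i → escape time 6
(row=2, col=3): c = -0.8525 + -0.4300i → escape time 6
(row=2, col=4): c = -0.5700 + -0.4300i → escape time 6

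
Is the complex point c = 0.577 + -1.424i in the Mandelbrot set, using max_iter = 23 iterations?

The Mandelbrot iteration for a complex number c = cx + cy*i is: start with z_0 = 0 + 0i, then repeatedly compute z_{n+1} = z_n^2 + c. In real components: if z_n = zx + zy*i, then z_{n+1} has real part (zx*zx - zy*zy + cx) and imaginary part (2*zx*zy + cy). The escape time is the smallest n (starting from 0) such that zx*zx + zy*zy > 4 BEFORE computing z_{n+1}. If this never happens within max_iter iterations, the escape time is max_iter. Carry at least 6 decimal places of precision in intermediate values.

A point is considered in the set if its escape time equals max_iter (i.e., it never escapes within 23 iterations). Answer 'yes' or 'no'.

z_0 = 0 + 0i, c = 0.5770 + -1.4240i
Iter 1: z = 0.5770 + -1.4240i, |z|^2 = 2.3607
Iter 2: z = -1.1178 + -3.0673i, |z|^2 = 10.6579
Escaped at iteration 2

Answer: no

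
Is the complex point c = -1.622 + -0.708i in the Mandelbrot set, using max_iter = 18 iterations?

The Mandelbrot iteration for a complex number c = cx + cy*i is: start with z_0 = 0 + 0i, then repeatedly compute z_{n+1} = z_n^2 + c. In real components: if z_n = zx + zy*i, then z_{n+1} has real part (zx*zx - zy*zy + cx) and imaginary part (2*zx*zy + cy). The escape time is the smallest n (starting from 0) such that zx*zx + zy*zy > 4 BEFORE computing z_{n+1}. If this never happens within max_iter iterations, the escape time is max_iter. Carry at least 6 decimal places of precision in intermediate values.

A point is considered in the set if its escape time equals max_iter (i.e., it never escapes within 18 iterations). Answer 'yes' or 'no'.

z_0 = 0 + 0i, c = -1.6220 + -0.7080i
Iter 1: z = -1.6220 + -0.7080i, |z|^2 = 3.1321
Iter 2: z = 0.5076 + 1.5888i, |z|^2 = 2.7818
Iter 3: z = -3.8885 + 0.9050i, |z|^2 = 15.9390
Escaped at iteration 3

Answer: no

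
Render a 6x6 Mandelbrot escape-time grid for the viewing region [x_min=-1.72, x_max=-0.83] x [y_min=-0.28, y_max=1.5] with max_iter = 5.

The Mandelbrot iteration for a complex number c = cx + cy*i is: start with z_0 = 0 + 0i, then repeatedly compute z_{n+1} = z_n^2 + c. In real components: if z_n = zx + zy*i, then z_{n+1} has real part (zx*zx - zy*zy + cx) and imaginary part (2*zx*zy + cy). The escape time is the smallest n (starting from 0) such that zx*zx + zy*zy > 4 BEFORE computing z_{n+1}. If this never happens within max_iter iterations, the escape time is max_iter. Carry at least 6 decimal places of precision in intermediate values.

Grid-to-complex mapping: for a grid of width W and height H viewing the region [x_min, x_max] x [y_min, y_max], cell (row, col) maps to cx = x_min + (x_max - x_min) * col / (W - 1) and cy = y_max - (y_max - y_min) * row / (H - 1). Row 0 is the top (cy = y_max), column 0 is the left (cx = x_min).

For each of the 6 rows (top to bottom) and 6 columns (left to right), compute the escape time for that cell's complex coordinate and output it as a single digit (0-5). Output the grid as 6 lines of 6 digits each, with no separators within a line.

(row=0, col=0): c = -1.7200 + 1.5000i → escape time 1
(row=0, col=1): c = -1.5420 + 1.5000i → escape time 1
(row=0, col=2): c = -1.3640 + 1.5000i → escape time 1
(row=0, col=3): c = -1.1860 + 1.5000i → escape time 2
(row=0, col=4): c = -1.0080 + 1.5000i → escape time 2
(row=0, col=5): c = -0.8300 + 1.5000i → escape time 2
(row=1, col=0): c = -1.7200 + 1.1440i → escape time 1
(row=1, col=1): c = -1.5420 + 1.1440i → escape time 2
(row=1, col=2): c = -1.3640 + 1.1440i → escape time 2
(row=1, col=3): c = -1.1860 + 1.1440i → escape time 3
(row=1, col=4): c = -1.0080 + 1.1440i → escape time 3
(row=1, col=5): c = -0.8300 + 1.1440i → escape time 3
(row=2, col=0): c = -1.7200 + 0.7880i → escape time 2
(row=2, col=1): c = -1.5420 + 0.7880i → escape time 3
(row=2, col=2): c = -1.3640 + 0.7880i → escape time 3
(row=2, col=3): c = -1.1860 + 0.7880i → escape time 3
(row=2, col=4): c = -1.0080 + 0.7880i → escape time 3
(row=2, col=5): c = -0.8300 + 0.7880i → escape time 4
(row=3, col=0): c = -1.7200 + 0.4320i → escape time 3
(row=3, col=1): c = -1.5420 + 0.4320i → escape time 3
(row=3, col=2): c = -1.3640 + 0.4320i → escape time 4
(row=3, col=3): c = -1.1860 + 0.4320i → escape time 5
(row=3, col=4): c = -1.0080 + 0.4320i → escape time 5
(row=3, col=5): c = -0.8300 + 0.4320i → escape time 5
(row=4, col=0): c = -1.7200 + 0.0760i → escape time 5
(row=4, col=1): c = -1.5420 + 0.0760i → escape time 5
(row=4, col=2): c = -1.3640 + 0.0760i → escape time 5
(row=4, col=3): c = -1.1860 + 0.0760i → escape time 5
(row=4, col=4): c = -1.0080 + 0.0760i → escape time 5
(row=4, col=5): c = -0.8300 + 0.0760i → escape time 5
(row=5, col=0): c = -1.7200 + -0.2800i → escape time 4
(row=5, col=1): c = -1.5420 + -0.2800i → escape time 5
(row=5, col=2): c = -1.3640 + -0.2800i → escape time 5
(row=5, col=3): c = -1.1860 + -0.2800i → escape time 5
(row=5, col=4): c = -1.0080 + -0.2800i → escape time 5
(row=5, col=5): c = -0.8300 + -0.2800i → escape time 5

Answer: 111222
122333
233334
334555
555555
455555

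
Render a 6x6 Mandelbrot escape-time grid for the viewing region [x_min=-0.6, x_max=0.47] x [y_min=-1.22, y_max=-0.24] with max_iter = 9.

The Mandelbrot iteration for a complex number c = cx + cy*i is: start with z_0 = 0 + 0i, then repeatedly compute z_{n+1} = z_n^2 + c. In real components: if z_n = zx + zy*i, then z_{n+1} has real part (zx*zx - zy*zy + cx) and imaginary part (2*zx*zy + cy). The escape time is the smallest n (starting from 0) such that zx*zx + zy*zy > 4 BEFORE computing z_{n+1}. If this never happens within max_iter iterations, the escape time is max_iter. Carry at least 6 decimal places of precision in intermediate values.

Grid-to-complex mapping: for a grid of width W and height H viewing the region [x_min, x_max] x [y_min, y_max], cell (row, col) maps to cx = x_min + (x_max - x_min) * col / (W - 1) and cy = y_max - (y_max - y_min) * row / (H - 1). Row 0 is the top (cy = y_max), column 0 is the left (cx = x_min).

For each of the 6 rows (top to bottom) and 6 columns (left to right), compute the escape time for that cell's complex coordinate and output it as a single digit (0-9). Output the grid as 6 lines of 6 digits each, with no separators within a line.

(row=0, col=0): c = -0.6000 + -0.2400i → escape time 9
(row=0, col=1): c = -0.3860 + -0.2400i → escape time 9
(row=0, col=2): c = -0.1720 + -0.2400i → escape time 9
(row=0, col=3): c = 0.0420 + -0.2400i → escape time 9
(row=0, col=4): c = 0.2560 + -0.2400i → escape time 9
(row=0, col=5): c = 0.4700 + -0.2400i → escape time 6
(row=1, col=0): c = -0.6000 + -0.4360i → escape time 9
(row=1, col=1): c = -0.3860 + -0.4360i → escape time 9
(row=1, col=2): c = -0.1720 + -0.4360i → escape time 9
(row=1, col=3): c = 0.0420 + -0.4360i → escape time 9
(row=1, col=4): c = 0.2560 + -0.4360i → escape time 9
(row=1, col=5): c = 0.4700 + -0.4360i → escape time 6
(row=2, col=0): c = -0.6000 + -0.6320i → escape time 9
(row=2, col=1): c = -0.3860 + -0.6320i → escape time 9
(row=2, col=2): c = -0.1720 + -0.6320i → escape time 9
(row=2, col=3): c = 0.0420 + -0.6320i → escape time 9
(row=2, col=4): c = 0.2560 + -0.6320i → escape time 9
(row=2, col=5): c = 0.4700 + -0.6320i → escape time 5
(row=3, col=0): c = -0.6000 + -0.8280i → escape time 4
(row=3, col=1): c = -0.3860 + -0.8280i → escape time 6
(row=3, col=2): c = -0.1720 + -0.8280i → escape time 9
(row=3, col=3): c = 0.0420 + -0.8280i → escape time 9
(row=3, col=4): c = 0.2560 + -0.8280i → escape time 5
(row=3, col=5): c = 0.4700 + -0.8280i → escape time 3
(row=4, col=0): c = -0.6000 + -1.0240i → escape time 4
(row=4, col=1): c = -0.3860 + -1.0240i → escape time 4
(row=4, col=2): c = -0.1720 + -1.0240i → escape time 9
(row=4, col=3): c = 0.0420 + -1.0240i → escape time 4
(row=4, col=4): c = 0.2560 + -1.0240i → escape time 3
(row=4, col=5): c = 0.4700 + -1.0240i → escape time 2
(row=5, col=0): c = -0.6000 + -1.2200i → escape time 3
(row=5, col=1): c = -0.3860 + -1.2200i → escape time 3
(row=5, col=2): c = -0.1720 + -1.2200i → escape time 3
(row=5, col=3): c = 0.0420 + -1.2200i → escape time 3
(row=5, col=4): c = 0.2560 + -1.2200i → escape time 2
(row=5, col=5): c = 0.4700 + -1.2200i → escape time 2

Answer: 999996
999996
999995
469953
449432
333322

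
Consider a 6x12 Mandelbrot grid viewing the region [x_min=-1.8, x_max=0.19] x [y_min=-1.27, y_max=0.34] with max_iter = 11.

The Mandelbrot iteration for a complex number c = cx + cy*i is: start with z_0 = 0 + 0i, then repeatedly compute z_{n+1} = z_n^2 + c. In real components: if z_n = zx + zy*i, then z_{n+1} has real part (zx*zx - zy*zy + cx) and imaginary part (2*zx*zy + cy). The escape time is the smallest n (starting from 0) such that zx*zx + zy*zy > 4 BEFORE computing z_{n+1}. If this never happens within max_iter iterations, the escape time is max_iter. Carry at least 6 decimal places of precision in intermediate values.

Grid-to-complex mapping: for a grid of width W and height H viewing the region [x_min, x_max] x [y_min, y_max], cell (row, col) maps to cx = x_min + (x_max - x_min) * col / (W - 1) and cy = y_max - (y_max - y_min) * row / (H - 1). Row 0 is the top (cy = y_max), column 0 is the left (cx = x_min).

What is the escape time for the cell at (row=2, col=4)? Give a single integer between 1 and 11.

Answer: 11

Derivation:
z_0 = 0 + 0i, c = -0.2080 + 0.0473i
Iter 1: z = -0.2080 + 0.0473i, |z|^2 = 0.0455
Iter 2: z = -0.1670 + 0.0276i, |z|^2 = 0.0286
Iter 3: z = -0.1809 + 0.0381i, |z|^2 = 0.0342
Iter 4: z = -0.1767 + 0.0335i, |z|^2 = 0.0324
Iter 5: z = -0.1779 + 0.0354i, |z|^2 = 0.0329
Iter 6: z = -0.1776 + 0.0347i, |z|^2 = 0.0327
Iter 7: z = -0.1777 + 0.0350i, |z|^2 = 0.0328
Iter 8: z = -0.1777 + 0.0349i, |z|^2 = 0.0328
Iter 9: z = -0.1777 + 0.0349i, |z|^2 = 0.0328
Iter 10: z = -0.1777 + 0.0349i, |z|^2 = 0.0328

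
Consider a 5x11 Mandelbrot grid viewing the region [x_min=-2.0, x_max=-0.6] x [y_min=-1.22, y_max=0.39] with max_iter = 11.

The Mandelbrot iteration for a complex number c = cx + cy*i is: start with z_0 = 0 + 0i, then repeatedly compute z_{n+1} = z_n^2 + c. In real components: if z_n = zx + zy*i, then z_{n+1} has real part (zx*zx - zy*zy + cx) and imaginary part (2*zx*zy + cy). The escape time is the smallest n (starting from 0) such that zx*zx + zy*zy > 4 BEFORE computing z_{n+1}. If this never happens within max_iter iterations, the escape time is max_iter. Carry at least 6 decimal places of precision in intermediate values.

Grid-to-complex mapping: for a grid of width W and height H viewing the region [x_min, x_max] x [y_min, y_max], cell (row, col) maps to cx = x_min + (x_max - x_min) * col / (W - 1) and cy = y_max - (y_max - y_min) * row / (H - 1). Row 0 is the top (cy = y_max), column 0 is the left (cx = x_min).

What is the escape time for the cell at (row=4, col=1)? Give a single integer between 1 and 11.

Answer: 4

Derivation:
z_0 = 0 + 0i, c = -1.6500 + -0.2540i
Iter 1: z = -1.6500 + -0.2540i, |z|^2 = 2.7870
Iter 2: z = 1.0080 + 0.5842i, |z|^2 = 1.3573
Iter 3: z = -0.9753 + 0.9237i, |z|^2 = 1.8044
Iter 4: z = -1.5521 + -2.0557i, |z|^2 = 6.6353
Escaped at iteration 4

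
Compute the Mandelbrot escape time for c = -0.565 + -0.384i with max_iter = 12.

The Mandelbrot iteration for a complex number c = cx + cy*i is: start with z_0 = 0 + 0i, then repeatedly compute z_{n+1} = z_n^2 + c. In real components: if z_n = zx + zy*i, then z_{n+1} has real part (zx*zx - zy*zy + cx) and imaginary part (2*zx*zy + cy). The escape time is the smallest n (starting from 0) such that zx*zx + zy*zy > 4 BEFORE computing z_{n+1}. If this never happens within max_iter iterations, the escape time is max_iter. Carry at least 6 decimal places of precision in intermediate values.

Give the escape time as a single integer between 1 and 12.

Answer: 12

Derivation:
z_0 = 0 + 0i, c = -0.5650 + -0.3840i
Iter 1: z = -0.5650 + -0.3840i, |z|^2 = 0.4667
Iter 2: z = -0.3932 + 0.0499i, |z|^2 = 0.1571
Iter 3: z = -0.4129 + -0.4233i, |z|^2 = 0.3496
Iter 4: z = -0.5737 + -0.0345i, |z|^2 = 0.3303
Iter 5: z = -0.2371 + -0.3444i, |z|^2 = 0.1748
Iter 6: z = -0.6274 + -0.2207i, |z|^2 = 0.4424
Iter 7: z = -0.2201 + -0.1071i, |z|^2 = 0.0599
Iter 8: z = -0.5280 + -0.3369i, |z|^2 = 0.3923
Iter 9: z = -0.3997 + -0.0282i, |z|^2 = 0.1605
Iter 10: z = -0.4061 + -0.3614i, |z|^2 = 0.2955
Iter 11: z = -0.5308 + -0.0905i, |z|^2 = 0.2899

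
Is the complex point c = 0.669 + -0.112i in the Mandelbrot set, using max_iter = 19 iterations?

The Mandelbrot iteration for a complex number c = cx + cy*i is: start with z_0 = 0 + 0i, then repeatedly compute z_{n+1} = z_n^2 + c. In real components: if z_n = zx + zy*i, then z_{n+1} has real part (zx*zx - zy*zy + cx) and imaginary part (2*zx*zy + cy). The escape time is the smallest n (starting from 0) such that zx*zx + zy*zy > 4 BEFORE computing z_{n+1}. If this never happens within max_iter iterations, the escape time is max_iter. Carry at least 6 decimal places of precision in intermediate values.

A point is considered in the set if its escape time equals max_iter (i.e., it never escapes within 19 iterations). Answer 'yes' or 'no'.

z_0 = 0 + 0i, c = 0.6690 + -0.1120i
Iter 1: z = 0.6690 + -0.1120i, |z|^2 = 0.4601
Iter 2: z = 1.1040 + -0.2619i, |z|^2 = 1.2874
Iter 3: z = 1.8193 + -0.6902i, |z|^2 = 3.7862
Iter 4: z = 3.5024 + -2.6233i, |z|^2 = 19.1488
Escaped at iteration 4

Answer: no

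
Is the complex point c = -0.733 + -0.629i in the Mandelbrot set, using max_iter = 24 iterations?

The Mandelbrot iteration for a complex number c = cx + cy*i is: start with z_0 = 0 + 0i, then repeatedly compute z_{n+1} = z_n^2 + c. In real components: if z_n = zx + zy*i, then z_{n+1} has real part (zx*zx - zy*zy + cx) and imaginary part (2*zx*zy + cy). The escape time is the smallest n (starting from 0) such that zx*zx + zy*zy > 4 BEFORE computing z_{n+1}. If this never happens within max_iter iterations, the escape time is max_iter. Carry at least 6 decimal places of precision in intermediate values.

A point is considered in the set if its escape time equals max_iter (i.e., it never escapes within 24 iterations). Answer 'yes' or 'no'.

Answer: no

Derivation:
z_0 = 0 + 0i, c = -0.7330 + -0.6290i
Iter 1: z = -0.7330 + -0.6290i, |z|^2 = 0.9329
Iter 2: z = -0.5914 + 0.2931i, |z|^2 = 0.4356
Iter 3: z = -0.4692 + -0.9757i, |z|^2 = 1.1721
Iter 4: z = -1.4648 + 0.2866i, |z|^2 = 2.2277
Iter 5: z = 1.3304 + -1.4686i, |z|^2 = 3.9267
Iter 6: z = -1.1199 + -4.5366i, |z|^2 = 21.8350
Escaped at iteration 6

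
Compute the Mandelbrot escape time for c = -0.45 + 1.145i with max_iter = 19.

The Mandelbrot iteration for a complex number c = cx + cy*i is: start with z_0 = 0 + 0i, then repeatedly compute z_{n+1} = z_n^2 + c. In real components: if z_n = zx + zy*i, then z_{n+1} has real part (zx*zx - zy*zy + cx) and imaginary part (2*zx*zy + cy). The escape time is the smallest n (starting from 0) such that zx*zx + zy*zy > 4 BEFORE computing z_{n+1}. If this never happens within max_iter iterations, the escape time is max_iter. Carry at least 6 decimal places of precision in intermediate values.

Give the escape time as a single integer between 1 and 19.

z_0 = 0 + 0i, c = -0.4500 + 1.1450i
Iter 1: z = -0.4500 + 1.1450i, |z|^2 = 1.5135
Iter 2: z = -1.5585 + 0.1145i, |z|^2 = 2.4421
Iter 3: z = 1.9659 + 0.7881i, |z|^2 = 4.4858
Escaped at iteration 3

Answer: 3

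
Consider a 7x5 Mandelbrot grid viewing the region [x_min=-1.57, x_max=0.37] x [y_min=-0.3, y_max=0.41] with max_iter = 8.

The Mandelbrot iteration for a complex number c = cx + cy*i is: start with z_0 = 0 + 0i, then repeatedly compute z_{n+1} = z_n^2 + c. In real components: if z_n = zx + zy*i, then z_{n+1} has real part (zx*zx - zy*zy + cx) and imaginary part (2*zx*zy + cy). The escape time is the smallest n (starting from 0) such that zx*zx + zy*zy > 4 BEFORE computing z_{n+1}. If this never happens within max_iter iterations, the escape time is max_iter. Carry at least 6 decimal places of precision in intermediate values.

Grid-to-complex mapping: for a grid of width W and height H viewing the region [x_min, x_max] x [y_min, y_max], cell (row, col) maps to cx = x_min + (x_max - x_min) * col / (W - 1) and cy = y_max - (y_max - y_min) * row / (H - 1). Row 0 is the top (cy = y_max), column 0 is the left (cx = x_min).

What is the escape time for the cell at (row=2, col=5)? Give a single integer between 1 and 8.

z_0 = 0 + 0i, c = 0.0467 + 0.0550i
Iter 1: z = 0.0467 + 0.0550i, |z|^2 = 0.0052
Iter 2: z = 0.0458 + 0.0601i, |z|^2 = 0.0057
Iter 3: z = 0.0452 + 0.0605i, |z|^2 = 0.0057
Iter 4: z = 0.0450 + 0.0605i, |z|^2 = 0.0057
Iter 5: z = 0.0450 + 0.0604i, |z|^2 = 0.0057
Iter 6: z = 0.0450 + 0.0604i, |z|^2 = 0.0057
Iter 7: z = 0.0450 + 0.0604i, |z|^2 = 0.0057

Answer: 8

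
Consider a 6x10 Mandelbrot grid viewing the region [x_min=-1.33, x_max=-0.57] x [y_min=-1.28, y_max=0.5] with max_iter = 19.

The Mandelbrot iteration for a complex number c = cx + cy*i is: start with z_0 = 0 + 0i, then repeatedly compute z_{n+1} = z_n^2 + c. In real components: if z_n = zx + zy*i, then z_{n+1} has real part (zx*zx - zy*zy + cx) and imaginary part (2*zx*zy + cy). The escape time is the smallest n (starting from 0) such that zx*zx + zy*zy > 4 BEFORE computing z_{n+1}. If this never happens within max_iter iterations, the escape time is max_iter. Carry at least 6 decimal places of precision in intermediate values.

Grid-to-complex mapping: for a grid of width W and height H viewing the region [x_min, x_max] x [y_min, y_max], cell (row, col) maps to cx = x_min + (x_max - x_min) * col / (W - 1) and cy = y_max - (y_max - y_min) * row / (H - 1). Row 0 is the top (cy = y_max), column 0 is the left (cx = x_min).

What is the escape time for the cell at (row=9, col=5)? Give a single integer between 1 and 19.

Answer: 3

Derivation:
z_0 = 0 + 0i, c = -0.5700 + -1.2800i
Iter 1: z = -0.5700 + -1.2800i, |z|^2 = 1.9633
Iter 2: z = -1.8835 + 0.1792i, |z|^2 = 3.5797
Iter 3: z = 2.9455 + -1.9550i, |z|^2 = 12.4979
Escaped at iteration 3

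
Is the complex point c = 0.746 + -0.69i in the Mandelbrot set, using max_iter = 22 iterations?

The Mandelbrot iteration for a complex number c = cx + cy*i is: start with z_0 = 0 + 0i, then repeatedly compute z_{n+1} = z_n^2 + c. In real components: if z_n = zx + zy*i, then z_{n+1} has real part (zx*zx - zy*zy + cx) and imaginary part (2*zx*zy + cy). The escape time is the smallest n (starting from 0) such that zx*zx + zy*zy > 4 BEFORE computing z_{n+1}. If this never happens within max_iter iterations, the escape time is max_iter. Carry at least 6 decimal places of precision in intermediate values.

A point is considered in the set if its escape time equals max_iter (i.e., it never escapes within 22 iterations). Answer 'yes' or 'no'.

z_0 = 0 + 0i, c = 0.7460 + -0.6900i
Iter 1: z = 0.7460 + -0.6900i, |z|^2 = 1.0326
Iter 2: z = 0.8264 + -1.7195i, |z|^2 = 3.6396
Iter 3: z = -1.5276 + -3.5320i, |z|^2 = 14.8088
Escaped at iteration 3

Answer: no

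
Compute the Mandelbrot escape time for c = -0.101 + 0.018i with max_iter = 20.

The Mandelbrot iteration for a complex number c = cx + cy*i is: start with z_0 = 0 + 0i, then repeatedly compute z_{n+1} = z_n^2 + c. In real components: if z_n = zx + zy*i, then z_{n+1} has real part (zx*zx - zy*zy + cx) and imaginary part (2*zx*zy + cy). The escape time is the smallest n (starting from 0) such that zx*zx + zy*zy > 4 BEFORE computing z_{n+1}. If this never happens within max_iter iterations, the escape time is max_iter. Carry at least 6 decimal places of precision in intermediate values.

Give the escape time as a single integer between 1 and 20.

z_0 = 0 + 0i, c = -0.1010 + 0.0180i
Iter 1: z = -0.1010 + 0.0180i, |z|^2 = 0.0105
Iter 2: z = -0.0911 + 0.0144i, |z|^2 = 0.0085
Iter 3: z = -0.0929 + 0.0154i, |z|^2 = 0.0089
Iter 4: z = -0.0926 + 0.0151i, |z|^2 = 0.0088
Iter 5: z = -0.0927 + 0.0152i, |z|^2 = 0.0088
Iter 6: z = -0.0926 + 0.0152i, |z|^2 = 0.0088
Iter 7: z = -0.0926 + 0.0152i, |z|^2 = 0.0088
Iter 8: z = -0.0926 + 0.0152i, |z|^2 = 0.0088
Iter 9: z = -0.0926 + 0.0152i, |z|^2 = 0.0088
Iter 10: z = -0.0926 + 0.0152i, |z|^2 = 0.0088
Iter 11: z = -0.0926 + 0.0152i, |z|^2 = 0.0088
Iter 12: z = -0.0926 + 0.0152i, |z|^2 = 0.0088
Iter 13: z = -0.0926 + 0.0152i, |z|^2 = 0.0088
Iter 14: z = -0.0926 + 0.0152i, |z|^2 = 0.0088
Iter 15: z = -0.0926 + 0.0152i, |z|^2 = 0.0088
Iter 16: z = -0.0926 + 0.0152i, |z|^2 = 0.0088
Iter 17: z = -0.0926 + 0.0152i, |z|^2 = 0.0088
Iter 18: z = -0.0926 + 0.0152i, |z|^2 = 0.0088
Iter 19: z = -0.0926 + 0.0152i, |z|^2 = 0.0088

Answer: 20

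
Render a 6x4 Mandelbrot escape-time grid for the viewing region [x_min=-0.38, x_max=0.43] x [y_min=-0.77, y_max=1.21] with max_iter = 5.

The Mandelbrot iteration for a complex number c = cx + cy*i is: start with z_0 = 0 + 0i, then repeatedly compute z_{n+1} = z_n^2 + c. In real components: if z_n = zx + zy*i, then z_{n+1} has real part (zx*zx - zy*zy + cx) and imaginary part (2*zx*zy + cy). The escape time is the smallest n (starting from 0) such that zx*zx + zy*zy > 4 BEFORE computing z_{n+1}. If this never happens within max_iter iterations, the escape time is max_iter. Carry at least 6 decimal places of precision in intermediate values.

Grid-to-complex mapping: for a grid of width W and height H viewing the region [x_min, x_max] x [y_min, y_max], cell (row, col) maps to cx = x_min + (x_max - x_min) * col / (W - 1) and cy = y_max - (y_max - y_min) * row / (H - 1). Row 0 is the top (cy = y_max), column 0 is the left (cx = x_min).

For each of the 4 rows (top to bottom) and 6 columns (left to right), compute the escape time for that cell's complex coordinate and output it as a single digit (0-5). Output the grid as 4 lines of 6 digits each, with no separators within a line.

(row=0, col=0): c = -0.3800 + 1.2100i → escape time 3
(row=0, col=1): c = -0.2180 + 1.2100i → escape time 3
(row=0, col=2): c = -0.0560 + 1.2100i → escape time 3
(row=0, col=3): c = 0.1060 + 1.2100i → escape time 3
(row=0, col=4): c = 0.2680 + 1.2100i → escape time 2
(row=0, col=5): c = 0.4300 + 1.2100i → escape time 2
(row=1, col=0): c = -0.3800 + 0.5500i → escape time 5
(row=1, col=1): c = -0.2180 + 0.5500i → escape time 5
(row=1, col=2): c = -0.0560 + 0.5500i → escape time 5
(row=1, col=3): c = 0.1060 + 0.5500i → escape time 5
(row=1, col=4): c = 0.2680 + 0.5500i → escape time 5
(row=1, col=5): c = 0.4300 + 0.5500i → escape time 5
(row=2, col=0): c = -0.3800 + -0.1100i → escape time 5
(row=2, col=1): c = -0.2180 + -0.1100i → escape time 5
(row=2, col=2): c = -0.0560 + -0.1100i → escape time 5
(row=2, col=3): c = 0.1060 + -0.1100i → escape time 5
(row=2, col=4): c = 0.2680 + -0.1100i → escape time 5
(row=2, col=5): c = 0.4300 + -0.1100i → escape time 5
(row=3, col=0): c = -0.3800 + -0.7700i → escape time 5
(row=3, col=1): c = -0.2180 + -0.7700i → escape time 5
(row=3, col=2): c = -0.0560 + -0.7700i → escape time 5
(row=3, col=3): c = 0.1060 + -0.7700i → escape time 5
(row=3, col=4): c = 0.2680 + -0.7700i → escape time 5
(row=3, col=5): c = 0.4300 + -0.7700i → escape time 4

Answer: 333322
555555
555555
555554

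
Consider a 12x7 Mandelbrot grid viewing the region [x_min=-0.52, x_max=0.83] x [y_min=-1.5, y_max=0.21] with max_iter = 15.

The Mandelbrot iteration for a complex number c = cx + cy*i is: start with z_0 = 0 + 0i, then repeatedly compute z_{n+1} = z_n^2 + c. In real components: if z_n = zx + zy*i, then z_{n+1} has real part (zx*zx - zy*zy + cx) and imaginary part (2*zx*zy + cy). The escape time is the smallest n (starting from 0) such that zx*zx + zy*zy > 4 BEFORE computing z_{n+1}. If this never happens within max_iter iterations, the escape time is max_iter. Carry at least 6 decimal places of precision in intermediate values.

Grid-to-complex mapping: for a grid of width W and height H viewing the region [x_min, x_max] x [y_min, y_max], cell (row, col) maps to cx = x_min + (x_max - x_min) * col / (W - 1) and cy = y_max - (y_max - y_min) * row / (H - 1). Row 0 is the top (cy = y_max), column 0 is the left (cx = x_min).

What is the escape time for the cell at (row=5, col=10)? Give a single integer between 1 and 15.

z_0 = 0 + 0i, c = 0.7073 + -1.2150i
Iter 1: z = 0.7073 + -1.2150i, |z|^2 = 1.9765
Iter 2: z = -0.2687 + -2.9337i, |z|^2 = 8.6786
Escaped at iteration 2

Answer: 2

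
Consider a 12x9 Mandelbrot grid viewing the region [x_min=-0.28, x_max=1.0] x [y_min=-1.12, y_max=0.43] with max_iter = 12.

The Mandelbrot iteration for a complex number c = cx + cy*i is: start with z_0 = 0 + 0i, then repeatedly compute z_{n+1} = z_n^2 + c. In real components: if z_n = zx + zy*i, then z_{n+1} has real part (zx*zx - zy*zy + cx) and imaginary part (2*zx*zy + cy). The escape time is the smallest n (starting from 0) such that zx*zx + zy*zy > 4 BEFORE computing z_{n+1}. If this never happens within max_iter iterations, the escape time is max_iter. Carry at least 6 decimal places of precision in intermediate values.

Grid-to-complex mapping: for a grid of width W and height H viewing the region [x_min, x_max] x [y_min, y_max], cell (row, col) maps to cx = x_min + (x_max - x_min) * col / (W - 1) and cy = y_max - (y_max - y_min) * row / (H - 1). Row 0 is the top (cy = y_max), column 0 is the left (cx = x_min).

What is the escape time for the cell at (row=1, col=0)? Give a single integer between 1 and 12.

Answer: 12

Derivation:
z_0 = 0 + 0i, c = -0.2800 + 0.2362i
Iter 1: z = -0.2800 + 0.2362i, |z|^2 = 0.1342
Iter 2: z = -0.2574 + 0.1039i, |z|^2 = 0.0771
Iter 3: z = -0.2245 + 0.1827i, |z|^2 = 0.0838
Iter 4: z = -0.2630 + 0.1542i, |z|^2 = 0.0929
Iter 5: z = -0.2346 + 0.1552i, |z|^2 = 0.0791
Iter 6: z = -0.2490 + 0.1634i, |z|^2 = 0.0887
Iter 7: z = -0.2447 + 0.1548i, |z|^2 = 0.0839
Iter 8: z = -0.2441 + 0.1605i, |z|^2 = 0.0853
Iter 9: z = -0.2462 + 0.1579i, |z|^2 = 0.0855
Iter 10: z = -0.2443 + 0.1585i, |z|^2 = 0.0848
Iter 11: z = -0.2454 + 0.1588i, |z|^2 = 0.0854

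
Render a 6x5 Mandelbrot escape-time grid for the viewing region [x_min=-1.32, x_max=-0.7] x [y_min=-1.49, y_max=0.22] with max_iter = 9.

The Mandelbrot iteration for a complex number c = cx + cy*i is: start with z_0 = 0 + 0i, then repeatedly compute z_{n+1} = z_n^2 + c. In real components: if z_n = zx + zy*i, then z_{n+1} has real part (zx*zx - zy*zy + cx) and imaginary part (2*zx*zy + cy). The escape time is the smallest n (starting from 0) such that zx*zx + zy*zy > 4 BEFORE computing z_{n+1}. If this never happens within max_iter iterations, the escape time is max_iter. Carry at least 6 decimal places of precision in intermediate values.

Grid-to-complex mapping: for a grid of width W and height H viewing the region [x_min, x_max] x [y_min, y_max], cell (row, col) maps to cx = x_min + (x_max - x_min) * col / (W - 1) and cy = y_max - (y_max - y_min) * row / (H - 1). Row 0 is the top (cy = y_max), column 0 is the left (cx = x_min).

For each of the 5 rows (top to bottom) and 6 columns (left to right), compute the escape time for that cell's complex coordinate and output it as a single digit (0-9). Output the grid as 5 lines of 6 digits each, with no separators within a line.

(row=0, col=0): c = -1.3200 + 0.2200i → escape time 7
(row=0, col=1): c = -1.1960 + 0.2200i → escape time 9
(row=0, col=2): c = -1.0720 + 0.2200i → escape time 9
(row=0, col=3): c = -0.9480 + 0.2200i → escape time 9
(row=0, col=4): c = -0.8240 + 0.2200i → escape time 9
(row=0, col=5): c = -0.7000 + 0.2200i → escape time 9
(row=1, col=0): c = -1.3200 + -0.2075i → escape time 7
(row=1, col=1): c = -1.1960 + -0.2075i → escape time 9
(row=1, col=2): c = -1.0720 + -0.2075i → escape time 9
(row=1, col=3): c = -0.9480 + -0.2075i → escape time 9
(row=1, col=4): c = -0.8240 + -0.2075i → escape time 9
(row=1, col=5): c = -0.7000 + -0.2075i → escape time 9
(row=2, col=0): c = -1.3200 + -0.6350i → escape time 3
(row=2, col=1): c = -1.1960 + -0.6350i → escape time 3
(row=2, col=2): c = -1.0720 + -0.6350i → escape time 4
(row=2, col=3): c = -0.9480 + -0.6350i → escape time 4
(row=2, col=4): c = -0.8240 + -0.6350i → escape time 5
(row=2, col=5): c = -0.7000 + -0.6350i → escape time 6
(row=3, col=0): c = -1.3200 + -1.0625i → escape time 3
(row=3, col=1): c = -1.1960 + -1.0625i → escape time 3
(row=3, col=2): c = -1.0720 + -1.0625i → escape time 3
(row=3, col=3): c = -0.9480 + -1.0625i → escape time 3
(row=3, col=4): c = -0.8240 + -1.0625i → escape time 3
(row=3, col=5): c = -0.7000 + -1.0625i → escape time 3
(row=4, col=0): c = -1.3200 + -1.4900i → escape time 2
(row=4, col=1): c = -1.1960 + -1.4900i → escape time 2
(row=4, col=2): c = -1.0720 + -1.4900i → escape time 2
(row=4, col=3): c = -0.9480 + -1.4900i → escape time 2
(row=4, col=4): c = -0.8240 + -1.4900i → escape time 2
(row=4, col=5): c = -0.7000 + -1.4900i → escape time 2

Answer: 799999
799999
334456
333333
222222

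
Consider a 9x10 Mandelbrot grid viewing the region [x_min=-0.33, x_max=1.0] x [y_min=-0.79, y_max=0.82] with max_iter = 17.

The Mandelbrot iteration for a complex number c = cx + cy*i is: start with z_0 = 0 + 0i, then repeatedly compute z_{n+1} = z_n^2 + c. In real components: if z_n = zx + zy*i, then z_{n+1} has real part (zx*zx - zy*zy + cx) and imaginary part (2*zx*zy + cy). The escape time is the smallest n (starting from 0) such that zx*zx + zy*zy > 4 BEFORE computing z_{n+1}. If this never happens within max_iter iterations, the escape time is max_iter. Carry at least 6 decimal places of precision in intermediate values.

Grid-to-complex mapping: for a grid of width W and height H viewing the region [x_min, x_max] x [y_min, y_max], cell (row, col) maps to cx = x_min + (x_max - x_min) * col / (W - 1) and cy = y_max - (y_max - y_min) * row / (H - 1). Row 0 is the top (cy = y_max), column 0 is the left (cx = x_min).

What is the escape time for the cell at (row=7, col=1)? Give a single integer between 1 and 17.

z_0 = 0 + 0i, c = -0.1638 + -0.4322i
Iter 1: z = -0.1638 + -0.4322i, |z|^2 = 0.2136
Iter 2: z = -0.3238 + -0.2907i, |z|^2 = 0.1893
Iter 3: z = -0.1434 + -0.2440i, |z|^2 = 0.0801
Iter 4: z = -0.2027 + -0.3622i, |z|^2 = 0.1723
Iter 5: z = -0.2539 + -0.2854i, |z|^2 = 0.1459
Iter 6: z = -0.1807 + -0.2873i, |z|^2 = 0.1152
Iter 7: z = -0.2136 + -0.3284i, |z|^2 = 0.1535
Iter 8: z = -0.2259 + -0.2919i, |z|^2 = 0.1363
Iter 9: z = -0.1979 + -0.3003i, |z|^2 = 0.1294
Iter 10: z = -0.2148 + -0.3133i, |z|^2 = 0.1443
Iter 11: z = -0.2158 + -0.2976i, |z|^2 = 0.1352
Iter 12: z = -0.2058 + -0.3038i, |z|^2 = 0.1346
Iter 13: z = -0.2137 + -0.3072i, |z|^2 = 0.1400
Iter 14: z = -0.2125 + -0.3009i, |z|^2 = 0.1357
Iter 15: z = -0.2092 + -0.3043i, |z|^2 = 0.1364
Iter 16: z = -0.2126 + -0.3049i, |z|^2 = 0.1382

Answer: 17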